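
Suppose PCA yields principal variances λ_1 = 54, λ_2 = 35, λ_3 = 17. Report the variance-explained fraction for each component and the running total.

Step 1 — total variance = trace(Sigma) = Σ λ_i = 54 + 35 + 17 = 106.

Step 2 — fraction explained by component i = λ_i / Σ λ:
  PC1: 54/106 = 0.5094
  PC2: 35/106 = 0.3302
  PC3: 17/106 = 0.1604

Step 3 — cumulative fraction after k components = (λ_1 + ... + λ_k) / Σ λ:
  k = 1: 54/106 = 0.5094
  k = 2: (54 + 35)/106 = 89/106 = 0.8396
  k = 3: (54 + 35 + 17)/106 = 106/106 = 1

Summary (fraction, with percent):

explained: PC1 0.5094 (50.94%), PC2 0.3302 (33.02%), PC3 0.1604 (16.04%);  cumulative: 0.5094, 0.8396, 1


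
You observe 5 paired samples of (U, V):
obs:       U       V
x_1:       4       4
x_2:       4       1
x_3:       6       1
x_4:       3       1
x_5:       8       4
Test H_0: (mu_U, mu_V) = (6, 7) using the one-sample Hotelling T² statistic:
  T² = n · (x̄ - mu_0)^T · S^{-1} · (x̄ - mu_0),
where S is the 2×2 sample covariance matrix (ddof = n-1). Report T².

Step 1 — sample mean vector:
  mean(U) = (4 + 4 + 6 + 3 + 8) / 5 = 25/5 = 5
  mean(V) = (4 + 1 + 1 + 1 + 4) / 5 = 11/5 = 2.2
  x̄ = (5, 2.2),  deviation x̄ - mu_0 = (5, 2.2) - (6, 7) = (-1, -4.8).

Step 2 — sample covariance matrix, S[i,j] = (1/(n-1)) · Σ_k (x_{k,i} - mean_i) · (x_{k,j} - mean_j), divisor n-1 = 4:
  S[U,U] = ((-1)·(-1) + (-1)·(-1) + (1)·(1) + (-2)·(-2) + (3)·(3)) / 4 = 16/4 = 4
  S[U,V] = ((-1)·(1.8) + (-1)·(-1.2) + (1)·(-1.2) + (-2)·(-1.2) + (3)·(1.8)) / 4 = 6/4 = 1.5
  S[V,V] = ((1.8)·(1.8) + (-1.2)·(-1.2) + (-1.2)·(-1.2) + (-1.2)·(-1.2) + (1.8)·(1.8)) / 4 = 10.8/4 = 2.7
  S = [[4, 1.5],
 [1.5, 2.7]].

Step 3 — invert S. det(S) = 4·2.7 - (1.5)² = 8.55.
  S^{-1} = (1/det) · [[d, -b], [-b, a]] = [[0.3158, -0.1754],
 [-0.1754, 0.4678]].

Step 4 — quadratic form (x̄ - mu_0)^T · S^{-1} · (x̄ - mu_0):
  S^{-1} · (x̄ - mu_0) = (0.5263, -2.0702),
  (x̄ - mu_0)^T · [...] = (-1)·(0.5263) + (-4.8)·(-2.0702) = 9.4105.

Step 5 — scale by n: T² = 5 · 9.4105 = 47.0526.

T² ≈ 47.0526


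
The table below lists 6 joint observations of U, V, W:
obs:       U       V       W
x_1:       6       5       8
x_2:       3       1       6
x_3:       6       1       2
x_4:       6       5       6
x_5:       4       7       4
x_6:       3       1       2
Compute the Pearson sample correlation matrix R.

Step 1 — column means:
  mean(U) = (6 + 3 + 6 + 6 + 4 + 3) / 6 = 28/6 = 4.6667
  mean(V) = (5 + 1 + 1 + 5 + 7 + 1) / 6 = 20/6 = 3.3333
  mean(W) = (8 + 6 + 2 + 6 + 4 + 2) / 6 = 28/6 = 4.6667

Step 2 — sample variances and covariances s[i,j] = (1/(n-1)) · Σ_k (x_{k,i} - mean_i) · (x_{k,j} - mean_j), with n-1 = 5:
  s[U,U] = ((1.3333)·(1.3333) + (-1.6667)·(-1.6667) + (1.3333)·(1.3333) + (1.3333)·(1.3333) + (-0.6667)·(-0.6667) + (-1.6667)·(-1.6667)) / 5 = 11.3333/5 = 2.2667
  s[U,V] = ((1.3333)·(1.6667) + (-1.6667)·(-2.3333) + (1.3333)·(-2.3333) + (1.3333)·(1.6667) + (-0.6667)·(3.6667) + (-1.6667)·(-2.3333)) / 5 = 6.6667/5 = 1.3333
  s[U,W] = ((1.3333)·(3.3333) + (-1.6667)·(1.3333) + (1.3333)·(-2.6667) + (1.3333)·(1.3333) + (-0.6667)·(-0.6667) + (-1.6667)·(-2.6667)) / 5 = 5.3333/5 = 1.0667
  s[V,V] = ((1.6667)·(1.6667) + (-2.3333)·(-2.3333) + (-2.3333)·(-2.3333) + (1.6667)·(1.6667) + (3.6667)·(3.6667) + (-2.3333)·(-2.3333)) / 5 = 35.3333/5 = 7.0667
  s[V,W] = ((1.6667)·(3.3333) + (-2.3333)·(1.3333) + (-2.3333)·(-2.6667) + (1.6667)·(1.3333) + (3.6667)·(-0.6667) + (-2.3333)·(-2.6667)) / 5 = 14.6667/5 = 2.9333
  s[W,W] = ((3.3333)·(3.3333) + (1.3333)·(1.3333) + (-2.6667)·(-2.6667) + (1.3333)·(1.3333) + (-0.6667)·(-0.6667) + (-2.6667)·(-2.6667)) / 5 = 29.3333/5 = 5.8667
  Sample standard deviations s_i = √(s[i,i]):
  s(U) = √(2.2667) = 1.5055
  s(V) = √(7.0667) = 2.6583
  s(W) = √(5.8667) = 2.4221

Step 3 — r_{ij} = s_{ij} / (s_i · s_j):
  r[U,U] = 1 (diagonal).
  r[U,V] = 1.3333 / (1.5055 · 2.6583) = 1.3333 / 4.0022 = 0.3331
  r[U,W] = 1.0667 / (1.5055 · 2.4221) = 1.0667 / 3.6466 = 0.2925
  r[V,V] = 1 (diagonal).
  r[V,W] = 2.9333 / (2.6583 · 2.4221) = 2.9333 / 6.4388 = 0.4556
  r[W,W] = 1 (diagonal).

R is symmetric with unit diagonal. Assembling:

R = [[1, 0.3331, 0.2925],
 [0.3331, 1, 0.4556],
 [0.2925, 0.4556, 1]]


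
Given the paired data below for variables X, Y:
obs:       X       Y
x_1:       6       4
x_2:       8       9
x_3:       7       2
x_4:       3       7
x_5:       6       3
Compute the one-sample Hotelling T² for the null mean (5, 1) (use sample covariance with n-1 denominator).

Step 1 — sample mean vector:
  mean(X) = (6 + 8 + 7 + 3 + 6) / 5 = 30/5 = 6
  mean(Y) = (4 + 9 + 2 + 7 + 3) / 5 = 25/5 = 5
  x̄ = (6, 5),  deviation x̄ - mu_0 = (6, 5) - (5, 1) = (1, 4).

Step 2 — sample covariance matrix, S[i,j] = (1/(n-1)) · Σ_k (x_{k,i} - mean_i) · (x_{k,j} - mean_j), divisor n-1 = 4:
  S[X,X] = ((0)·(0) + (2)·(2) + (1)·(1) + (-3)·(-3) + (0)·(0)) / 4 = 14/4 = 3.5
  S[X,Y] = ((0)·(-1) + (2)·(4) + (1)·(-3) + (-3)·(2) + (0)·(-2)) / 4 = -1/4 = -0.25
  S[Y,Y] = ((-1)·(-1) + (4)·(4) + (-3)·(-3) + (2)·(2) + (-2)·(-2)) / 4 = 34/4 = 8.5
  S = [[3.5, -0.25],
 [-0.25, 8.5]].

Step 3 — invert S. det(S) = 3.5·8.5 - (-0.25)² = 29.6875.
  S^{-1} = (1/det) · [[d, -b], [-b, a]] = [[0.2863, 0.0084],
 [0.0084, 0.1179]].

Step 4 — quadratic form (x̄ - mu_0)^T · S^{-1} · (x̄ - mu_0):
  S^{-1} · (x̄ - mu_0) = (0.32, 0.48),
  (x̄ - mu_0)^T · [...] = (1)·(0.32) + (4)·(0.48) = 2.24.

Step 5 — scale by n: T² = 5 · 2.24 = 11.2.

T² ≈ 11.2


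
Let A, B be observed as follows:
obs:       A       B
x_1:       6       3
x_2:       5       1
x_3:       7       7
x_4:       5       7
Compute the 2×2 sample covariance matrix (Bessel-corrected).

Step 1 — column means:
  mean(A) = (6 + 5 + 7 + 5) / 4 = 23/4 = 5.75
  mean(B) = (3 + 1 + 7 + 7) / 4 = 18/4 = 4.5

Step 2 — sample covariance S[i,j] = (1/(n-1)) · Σ_k (x_{k,i} - mean_i) · (x_{k,j} - mean_j), with n-1 = 3.
  S[A,A] = ((0.25)·(0.25) + (-0.75)·(-0.75) + (1.25)·(1.25) + (-0.75)·(-0.75)) / 3 = 2.75/3 = 0.9167
  S[A,B] = ((0.25)·(-1.5) + (-0.75)·(-3.5) + (1.25)·(2.5) + (-0.75)·(2.5)) / 3 = 3.5/3 = 1.1667
  S[B,B] = ((-1.5)·(-1.5) + (-3.5)·(-3.5) + (2.5)·(2.5) + (2.5)·(2.5)) / 3 = 27/3 = 9

S is symmetric (S[j,i] = S[i,j]). Assembling:

S = [[0.9167, 1.1667],
 [1.1667, 9]]


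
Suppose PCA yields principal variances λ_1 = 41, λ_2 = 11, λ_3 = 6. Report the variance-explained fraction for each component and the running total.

Step 1 — total variance = trace(Sigma) = Σ λ_i = 41 + 11 + 6 = 58.

Step 2 — fraction explained by component i = λ_i / Σ λ:
  PC1: 41/58 = 0.7069
  PC2: 11/58 = 0.1897
  PC3: 6/58 = 0.1034

Step 3 — cumulative fraction after k components = (λ_1 + ... + λ_k) / Σ λ:
  k = 1: 41/58 = 0.7069
  k = 2: (41 + 11)/58 = 52/58 = 0.8966
  k = 3: (41 + 11 + 6)/58 = 58/58 = 1

Summary (fraction, with percent):

explained: PC1 0.7069 (70.69%), PC2 0.1897 (18.97%), PC3 0.1034 (10.34%);  cumulative: 0.7069, 0.8966, 1


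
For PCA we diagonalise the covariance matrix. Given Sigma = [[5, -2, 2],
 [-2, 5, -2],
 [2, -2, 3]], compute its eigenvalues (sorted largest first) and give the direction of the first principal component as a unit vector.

Step 1 — characteristic polynomial p(λ) = det(λI - Sigma) = λ³ - tr·λ² + c_1·λ - det, where tr = trace, c_1 = sum of the principal 2×2 minors, det = det(Sigma):
  tr = 5 + 5 + 3 = 13,
  c_1 = (5·5 - (-2)²) + (5·3 - (2)²) + (5·3 - (-2)²) = 21 + 11 + 11 = 43,
  det = 5·(5·3 - (-2)²) - (-2)·((-2)·3 - (-2)·(2)) + (2)·((-2)·(-2) - 5·(2)) = 5·(11) - (-2)·(-2) + (2)·(-6) = 39.
  So p(λ) = λ³ - 13λ² + 43λ - 39.
Step 2 — look for an integer root (rational root theorem: any rational root is an integer divisor of 39). Testing λ = 3:
  p(3) = 27 - 117 + 129 - 39 = 0  ✓
  Dividing out (λ - 3): p(λ) = (λ - 3)(λ² - 10λ + 13).
Step 3 — remaining eigenvalues from the quadratic λ² - 10λ + 13 = 0:
  Δ = 10² - 4·13 = 100 - 52 = 48,  λ = (10 ± √48)/2 = (10 ± 6.9282)/2 ≈ 8.4641 or 1.5359.
  Sorted: λ_1 = 8.4641,  λ_2 = 3,  λ_3 = 1.5359  (check: sum = 13 = tr ✓).

Step 4 — unit eigenvector for λ_1 ≈ 8.4641: v spans the null space of (Sigma - λ_1 I), whose rows are
  r_1 = (-3.4641, -2, 2),  r_2 = (-2, -3.4641, -2),  r_3 = (2, -2, -5.4641).
  v is orthogonal to every row, so take v ∝ r_1 × r_2 = ((-2)·(-2) - (2)·(-3.4641), (2)·(-2) - (-3.4641)·(-2), (-3.4641)·(-3.4641) - (-2)·(-2)) ≈ (10.9282, -10.9282, 8).
  Let u = (10.9282, -10.9282, 8).
  ||u|| = √((10.9282)² + (-10.9282)² + (8)²) = √(302.8513) ≈ 17.4026,  v_1 = u/||u|| ≈ (0.628, -0.628, 0.4597) (||v_1|| = 1).

λ_1 = 8.4641,  λ_2 = 3,  λ_3 = 1.5359;  v_1 ≈ (0.628, -0.628, 0.4597)


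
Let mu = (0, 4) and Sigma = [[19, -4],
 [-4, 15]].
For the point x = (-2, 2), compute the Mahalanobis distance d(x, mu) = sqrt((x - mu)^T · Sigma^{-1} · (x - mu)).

Step 1 — centre the observation: (x - mu) = (-2, -2).

Step 2 — invert Sigma. det(Sigma) = 19·15 - (-4)² = 269.
  Sigma^{-1} = (1/det) · [[d, -b], [-b, a]] = [[0.0558, 0.0149],
 [0.0149, 0.0706]].

Step 3 — form the quadratic (x - mu)^T · Sigma^{-1} · (x - mu):
  Sigma^{-1} · (x - mu) = (-0.1413, -0.171).
  (x - mu)^T · [Sigma^{-1} · (x - mu)] = (-2)·(-0.1413) + (-2)·(-0.171) = 0.6245.

Step 4 — take square root: d = √(0.6245) ≈ 0.7903.

d(x, mu) = √(0.6245) ≈ 0.7903


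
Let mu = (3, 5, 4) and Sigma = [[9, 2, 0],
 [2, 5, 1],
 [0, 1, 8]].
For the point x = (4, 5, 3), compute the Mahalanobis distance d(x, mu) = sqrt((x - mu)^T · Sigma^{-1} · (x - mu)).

Step 1 — centre the observation: (x - mu) = (1, 0, -1).

Step 2 — invert Sigma (cofactor / det for 3×3, or solve directly):
  Sigma^{-1} = [[0.1223, -0.0502, 0.0063],
 [-0.0502, 0.2257, -0.0282],
 [0.0063, -0.0282, 0.1285]].

Step 3 — form the quadratic (x - mu)^T · Sigma^{-1} · (x - mu):
  Sigma^{-1} · (x - mu) = (0.116, -0.0219, -0.1223).
  (x - mu)^T · [Sigma^{-1} · (x - mu)] = (1)·(0.116) + (0)·(-0.0219) + (-1)·(-0.1223) = 0.2382.

Step 4 — take square root: d = √(0.2382) ≈ 0.4881.

d(x, mu) = √(0.2382) ≈ 0.4881


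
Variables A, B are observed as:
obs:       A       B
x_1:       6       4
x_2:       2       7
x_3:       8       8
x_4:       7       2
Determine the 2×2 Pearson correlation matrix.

Step 1 — column means:
  mean(A) = (6 + 2 + 8 + 7) / 4 = 23/4 = 5.75
  mean(B) = (4 + 7 + 8 + 2) / 4 = 21/4 = 5.25

Step 2 — sample variances and covariances s[i,j] = (1/(n-1)) · Σ_k (x_{k,i} - mean_i) · (x_{k,j} - mean_j), with n-1 = 3:
  s[A,A] = ((0.25)·(0.25) + (-3.75)·(-3.75) + (2.25)·(2.25) + (1.25)·(1.25)) / 3 = 20.75/3 = 6.9167
  s[A,B] = ((0.25)·(-1.25) + (-3.75)·(1.75) + (2.25)·(2.75) + (1.25)·(-3.25)) / 3 = -4.75/3 = -1.5833
  s[B,B] = ((-1.25)·(-1.25) + (1.75)·(1.75) + (2.75)·(2.75) + (-3.25)·(-3.25)) / 3 = 22.75/3 = 7.5833
  Sample standard deviations s_i = √(s[i,i]):
  s(A) = √(6.9167) = 2.63
  s(B) = √(7.5833) = 2.7538

Step 3 — r_{ij} = s_{ij} / (s_i · s_j):
  r[A,A] = 1 (diagonal).
  r[A,B] = -1.5833 / (2.63 · 2.7538) = -1.5833 / 7.2423 = -0.2186
  r[B,B] = 1 (diagonal).

R is symmetric with unit diagonal. Assembling:

R = [[1, -0.2186],
 [-0.2186, 1]]


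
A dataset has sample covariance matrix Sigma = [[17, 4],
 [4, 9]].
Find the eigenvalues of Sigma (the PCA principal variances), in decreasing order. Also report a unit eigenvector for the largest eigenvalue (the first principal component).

Step 1 — characteristic polynomial of 2×2 Sigma:
  det(Sigma - λI) = λ² - trace · λ + det = 0.
  trace = 17 + 9 = 26, det = 17·9 - (4)² = 137.
Step 2 — discriminant:
  Δ = trace² - 4·det = 676 - 548 = 128.
Step 3 — eigenvalues:
  λ = (trace ± √Δ)/2 = (26 ± 11.3137)/2,
  λ_1 = 18.6569,  λ_2 = 7.3431.

Step 4 — unit eigenvector for λ_1: solve (Sigma - λ_1 I)v = 0. First row:
  (17 - 18.6569)·v_x + (4)·v_y = 0, i.e. (-1.6569)·v_x + (4)·v_y = 0,
  so v ∝ (b, λ_1 - a) = (4, 1.6569) = u.
  ||u|| = √((4)² + (1.6569)²) = √(18.7452) ≈ 4.3296,
  v_1 = u/||u|| ≈ (0.9239, 0.3827) (||v_1|| = 1).

λ_1 = 18.6569,  λ_2 = 7.3431;  v_1 ≈ (0.9239, 0.3827)


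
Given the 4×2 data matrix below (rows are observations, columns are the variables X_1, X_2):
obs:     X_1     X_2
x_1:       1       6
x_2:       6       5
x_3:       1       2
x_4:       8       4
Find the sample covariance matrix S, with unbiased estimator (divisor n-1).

Step 1 — column means:
  mean(X_1) = (1 + 6 + 1 + 8) / 4 = 16/4 = 4
  mean(X_2) = (6 + 5 + 2 + 4) / 4 = 17/4 = 4.25

Step 2 — sample covariance S[i,j] = (1/(n-1)) · Σ_k (x_{k,i} - mean_i) · (x_{k,j} - mean_j), with n-1 = 3.
  S[X_1,X_1] = ((-3)·(-3) + (2)·(2) + (-3)·(-3) + (4)·(4)) / 3 = 38/3 = 12.6667
  S[X_1,X_2] = ((-3)·(1.75) + (2)·(0.75) + (-3)·(-2.25) + (4)·(-0.25)) / 3 = 2/3 = 0.6667
  S[X_2,X_2] = ((1.75)·(1.75) + (0.75)·(0.75) + (-2.25)·(-2.25) + (-0.25)·(-0.25)) / 3 = 8.75/3 = 2.9167

S is symmetric (S[j,i] = S[i,j]). Assembling:

S = [[12.6667, 0.6667],
 [0.6667, 2.9167]]


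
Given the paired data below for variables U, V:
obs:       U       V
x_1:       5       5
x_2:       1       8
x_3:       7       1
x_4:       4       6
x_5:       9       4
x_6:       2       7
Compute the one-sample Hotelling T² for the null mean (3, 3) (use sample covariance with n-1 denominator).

Step 1 — sample mean vector:
  mean(U) = (5 + 1 + 7 + 4 + 9 + 2) / 6 = 28/6 = 4.6667
  mean(V) = (5 + 8 + 1 + 6 + 4 + 7) / 6 = 31/6 = 5.1667
  x̄ = (4.6667, 5.1667),  deviation x̄ - mu_0 = (4.6667, 5.1667) - (3, 3) = (1.6667, 2.1667).

Step 2 — sample covariance matrix, S[i,j] = (1/(n-1)) · Σ_k (x_{k,i} - mean_i) · (x_{k,j} - mean_j), divisor n-1 = 5:
  S[U,U] = ((0.3333)·(0.3333) + (-3.6667)·(-3.6667) + (2.3333)·(2.3333) + (-0.6667)·(-0.6667) + (4.3333)·(4.3333) + (-2.6667)·(-2.6667)) / 5 = 45.3333/5 = 9.0667
  S[U,V] = ((0.3333)·(-0.1667) + (-3.6667)·(2.8333) + (2.3333)·(-4.1667) + (-0.6667)·(0.8333) + (4.3333)·(-1.1667) + (-2.6667)·(1.8333)) / 5 = -30.6667/5 = -6.1333
  S[V,V] = ((-0.1667)·(-0.1667) + (2.8333)·(2.8333) + (-4.1667)·(-4.1667) + (0.8333)·(0.8333) + (-1.1667)·(-1.1667) + (1.8333)·(1.8333)) / 5 = 30.8333/5 = 6.1667
  S = [[9.0667, -6.1333],
 [-6.1333, 6.1667]].

Step 3 — invert S. det(S) = 9.0667·6.1667 - (-6.1333)² = 18.2933.
  S^{-1} = (1/det) · [[d, -b], [-b, a]] = [[0.3371, 0.3353],
 [0.3353, 0.4956]].

Step 4 — quadratic form (x̄ - mu_0)^T · S^{-1} · (x̄ - mu_0):
  S^{-1} · (x̄ - mu_0) = (1.2883, 1.6327),
  (x̄ - mu_0)^T · [...] = (1.6667)·(1.2883) + (2.1667)·(1.6327) = 5.6845.

Step 5 — scale by n: T² = 6 · 5.6845 = 34.1071.

T² ≈ 34.1071


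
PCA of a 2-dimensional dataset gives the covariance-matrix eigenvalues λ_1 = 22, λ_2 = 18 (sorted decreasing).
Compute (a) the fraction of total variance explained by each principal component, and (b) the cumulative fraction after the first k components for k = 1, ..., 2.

Step 1 — total variance = trace(Sigma) = Σ λ_i = 22 + 18 = 40.

Step 2 — fraction explained by component i = λ_i / Σ λ:
  PC1: 22/40 = 0.55
  PC2: 18/40 = 0.45

Step 3 — cumulative fraction after k components = (λ_1 + ... + λ_k) / Σ λ:
  k = 1: 22/40 = 0.55
  k = 2: (22 + 18)/40 = 40/40 = 1

Summary (fraction, with percent):

explained: PC1 0.55 (55%), PC2 0.45 (45%);  cumulative: 0.55, 1


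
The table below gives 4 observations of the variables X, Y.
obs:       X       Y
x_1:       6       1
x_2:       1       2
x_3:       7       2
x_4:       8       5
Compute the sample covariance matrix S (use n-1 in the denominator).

Step 1 — column means:
  mean(X) = (6 + 1 + 7 + 8) / 4 = 22/4 = 5.5
  mean(Y) = (1 + 2 + 2 + 5) / 4 = 10/4 = 2.5

Step 2 — sample covariance S[i,j] = (1/(n-1)) · Σ_k (x_{k,i} - mean_i) · (x_{k,j} - mean_j), with n-1 = 3.
  S[X,X] = ((0.5)·(0.5) + (-4.5)·(-4.5) + (1.5)·(1.5) + (2.5)·(2.5)) / 3 = 29/3 = 9.6667
  S[X,Y] = ((0.5)·(-1.5) + (-4.5)·(-0.5) + (1.5)·(-0.5) + (2.5)·(2.5)) / 3 = 7/3 = 2.3333
  S[Y,Y] = ((-1.5)·(-1.5) + (-0.5)·(-0.5) + (-0.5)·(-0.5) + (2.5)·(2.5)) / 3 = 9/3 = 3

S is symmetric (S[j,i] = S[i,j]). Assembling:

S = [[9.6667, 2.3333],
 [2.3333, 3]]


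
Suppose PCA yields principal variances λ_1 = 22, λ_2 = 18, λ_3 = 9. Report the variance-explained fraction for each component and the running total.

Step 1 — total variance = trace(Sigma) = Σ λ_i = 22 + 18 + 9 = 49.

Step 2 — fraction explained by component i = λ_i / Σ λ:
  PC1: 22/49 = 0.449
  PC2: 18/49 = 0.3673
  PC3: 9/49 = 0.1837

Step 3 — cumulative fraction after k components = (λ_1 + ... + λ_k) / Σ λ:
  k = 1: 22/49 = 0.449
  k = 2: (22 + 18)/49 = 40/49 = 0.8163
  k = 3: (22 + 18 + 9)/49 = 49/49 = 1

Summary (fraction, with percent):

explained: PC1 0.449 (44.9%), PC2 0.3673 (36.73%), PC3 0.1837 (18.37%);  cumulative: 0.449, 0.8163, 1


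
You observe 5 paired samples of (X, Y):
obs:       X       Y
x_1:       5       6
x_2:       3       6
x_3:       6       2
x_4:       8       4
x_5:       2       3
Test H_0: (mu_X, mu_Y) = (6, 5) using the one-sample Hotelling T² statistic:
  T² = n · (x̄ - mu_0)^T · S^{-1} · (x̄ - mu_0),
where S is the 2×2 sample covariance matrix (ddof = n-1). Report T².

Step 1 — sample mean vector:
  mean(X) = (5 + 3 + 6 + 8 + 2) / 5 = 24/5 = 4.8
  mean(Y) = (6 + 6 + 2 + 4 + 3) / 5 = 21/5 = 4.2
  x̄ = (4.8, 4.2),  deviation x̄ - mu_0 = (4.8, 4.2) - (6, 5) = (-1.2, -0.8).

Step 2 — sample covariance matrix, S[i,j] = (1/(n-1)) · Σ_k (x_{k,i} - mean_i) · (x_{k,j} - mean_j), divisor n-1 = 4:
  S[X,X] = ((0.2)·(0.2) + (-1.8)·(-1.8) + (1.2)·(1.2) + (3.2)·(3.2) + (-2.8)·(-2.8)) / 4 = 22.8/4 = 5.7
  S[X,Y] = ((0.2)·(1.8) + (-1.8)·(1.8) + (1.2)·(-2.2) + (3.2)·(-0.2) + (-2.8)·(-1.2)) / 4 = -2.8/4 = -0.7
  S[Y,Y] = ((1.8)·(1.8) + (1.8)·(1.8) + (-2.2)·(-2.2) + (-0.2)·(-0.2) + (-1.2)·(-1.2)) / 4 = 12.8/4 = 3.2
  S = [[5.7, -0.7],
 [-0.7, 3.2]].

Step 3 — invert S. det(S) = 5.7·3.2 - (-0.7)² = 17.75.
  S^{-1} = (1/det) · [[d, -b], [-b, a]] = [[0.1803, 0.0394],
 [0.0394, 0.3211]].

Step 4 — quadratic form (x̄ - mu_0)^T · S^{-1} · (x̄ - mu_0):
  S^{-1} · (x̄ - mu_0) = (-0.2479, -0.3042),
  (x̄ - mu_0)^T · [...] = (-1.2)·(-0.2479) + (-0.8)·(-0.3042) = 0.5408.

Step 5 — scale by n: T² = 5 · 0.5408 = 2.7042.

T² ≈ 2.7042


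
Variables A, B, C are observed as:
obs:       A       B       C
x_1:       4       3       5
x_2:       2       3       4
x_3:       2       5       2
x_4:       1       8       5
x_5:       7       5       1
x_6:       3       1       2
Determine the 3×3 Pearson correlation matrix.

Step 1 — column means:
  mean(A) = (4 + 2 + 2 + 1 + 7 + 3) / 6 = 19/6 = 3.1667
  mean(B) = (3 + 3 + 5 + 8 + 5 + 1) / 6 = 25/6 = 4.1667
  mean(C) = (5 + 4 + 2 + 5 + 1 + 2) / 6 = 19/6 = 3.1667

Step 2 — sample variances and covariances s[i,j] = (1/(n-1)) · Σ_k (x_{k,i} - mean_i) · (x_{k,j} - mean_j), with n-1 = 5:
  s[A,A] = ((0.8333)·(0.8333) + (-1.1667)·(-1.1667) + (-1.1667)·(-1.1667) + (-2.1667)·(-2.1667) + (3.8333)·(3.8333) + (-0.1667)·(-0.1667)) / 5 = 22.8333/5 = 4.5667
  s[A,B] = ((0.8333)·(-1.1667) + (-1.1667)·(-1.1667) + (-1.1667)·(0.8333) + (-2.1667)·(3.8333) + (3.8333)·(0.8333) + (-0.1667)·(-3.1667)) / 5 = -5.1667/5 = -1.0333
  s[A,C] = ((0.8333)·(1.8333) + (-1.1667)·(0.8333) + (-1.1667)·(-1.1667) + (-2.1667)·(1.8333) + (3.8333)·(-2.1667) + (-0.1667)·(-1.1667)) / 5 = -10.1667/5 = -2.0333
  s[B,B] = ((-1.1667)·(-1.1667) + (-1.1667)·(-1.1667) + (0.8333)·(0.8333) + (3.8333)·(3.8333) + (0.8333)·(0.8333) + (-3.1667)·(-3.1667)) / 5 = 28.8333/5 = 5.7667
  s[B,C] = ((-1.1667)·(1.8333) + (-1.1667)·(0.8333) + (0.8333)·(-1.1667) + (3.8333)·(1.8333) + (0.8333)·(-2.1667) + (-3.1667)·(-1.1667)) / 5 = 4.8333/5 = 0.9667
  s[C,C] = ((1.8333)·(1.8333) + (0.8333)·(0.8333) + (-1.1667)·(-1.1667) + (1.8333)·(1.8333) + (-2.1667)·(-2.1667) + (-1.1667)·(-1.1667)) / 5 = 14.8333/5 = 2.9667
  Sample standard deviations s_i = √(s[i,i]):
  s(A) = √(4.5667) = 2.137
  s(B) = √(5.7667) = 2.4014
  s(C) = √(2.9667) = 1.7224

Step 3 — r_{ij} = s_{ij} / (s_i · s_j):
  r[A,A] = 1 (diagonal).
  r[A,B] = -1.0333 / (2.137 · 2.4014) = -1.0333 / 5.1317 = -0.2014
  r[A,C] = -2.0333 / (2.137 · 1.7224) = -2.0333 / 3.6807 = -0.5524
  r[B,B] = 1 (diagonal).
  r[B,C] = 0.9667 / (2.4014 · 1.7224) = 0.9667 / 4.1362 = 0.2337
  r[C,C] = 1 (diagonal).

R is symmetric with unit diagonal. Assembling:

R = [[1, -0.2014, -0.5524],
 [-0.2014, 1, 0.2337],
 [-0.5524, 0.2337, 1]]


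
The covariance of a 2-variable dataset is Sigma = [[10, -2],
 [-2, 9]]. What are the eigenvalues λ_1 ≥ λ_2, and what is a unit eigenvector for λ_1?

Step 1 — characteristic polynomial of 2×2 Sigma:
  det(Sigma - λI) = λ² - trace · λ + det = 0.
  trace = 10 + 9 = 19, det = 10·9 - (-2)² = 86.
Step 2 — discriminant:
  Δ = trace² - 4·det = 361 - 344 = 17.
Step 3 — eigenvalues:
  λ = (trace ± √Δ)/2 = (19 ± 4.1231)/2,
  λ_1 = 11.5616,  λ_2 = 7.4384.

Step 4 — unit eigenvector for λ_1: solve (Sigma - λ_1 I)v = 0. First row:
  (10 - 11.5616)·v_x + (-2)·v_y = 0, i.e. (-1.5616)·v_x + (-2)·v_y = 0,
  so v ∝ (b, λ_1 - a) = (-2, 1.5616); multiply by -1 so the first entry is positive: u = (2, -1.5616).
  ||u|| = √((2)² + (-1.5616)²) = √(6.4384) ≈ 2.5374,
  v_1 = u/||u|| ≈ (0.7882, -0.6154) (||v_1|| = 1).

λ_1 = 11.5616,  λ_2 = 7.4384;  v_1 ≈ (0.7882, -0.6154)


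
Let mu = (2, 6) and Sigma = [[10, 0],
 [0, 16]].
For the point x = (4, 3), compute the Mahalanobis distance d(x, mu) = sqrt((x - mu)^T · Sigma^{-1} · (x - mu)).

Step 1 — centre the observation: (x - mu) = (2, -3).

Step 2 — invert Sigma. det(Sigma) = 10·16 - (0)² = 160.
  Sigma^{-1} = (1/det) · [[d, -b], [-b, a]] = [[0.1, 0],
 [0, 0.0625]].

Step 3 — form the quadratic (x - mu)^T · Sigma^{-1} · (x - mu):
  Sigma^{-1} · (x - mu) = (0.2, -0.1875).
  (x - mu)^T · [Sigma^{-1} · (x - mu)] = (2)·(0.2) + (-3)·(-0.1875) = 0.9625.

Step 4 — take square root: d = √(0.9625) ≈ 0.9811.

d(x, mu) = √(0.9625) ≈ 0.9811


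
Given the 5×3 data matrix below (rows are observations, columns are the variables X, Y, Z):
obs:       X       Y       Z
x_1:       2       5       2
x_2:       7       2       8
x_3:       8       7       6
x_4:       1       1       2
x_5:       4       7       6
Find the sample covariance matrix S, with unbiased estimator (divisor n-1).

Step 1 — column means:
  mean(X) = (2 + 7 + 8 + 1 + 4) / 5 = 22/5 = 4.4
  mean(Y) = (5 + 2 + 7 + 1 + 7) / 5 = 22/5 = 4.4
  mean(Z) = (2 + 8 + 6 + 2 + 6) / 5 = 24/5 = 4.8

Step 2 — sample covariance S[i,j] = (1/(n-1)) · Σ_k (x_{k,i} - mean_i) · (x_{k,j} - mean_j), with n-1 = 4.
  S[X,X] = ((-2.4)·(-2.4) + (2.6)·(2.6) + (3.6)·(3.6) + (-3.4)·(-3.4) + (-0.4)·(-0.4)) / 4 = 37.2/4 = 9.3
  S[X,Y] = ((-2.4)·(0.6) + (2.6)·(-2.4) + (3.6)·(2.6) + (-3.4)·(-3.4) + (-0.4)·(2.6)) / 4 = 12.2/4 = 3.05
  S[X,Z] = ((-2.4)·(-2.8) + (2.6)·(3.2) + (3.6)·(1.2) + (-3.4)·(-2.8) + (-0.4)·(1.2)) / 4 = 28.4/4 = 7.1
  S[Y,Y] = ((0.6)·(0.6) + (-2.4)·(-2.4) + (2.6)·(2.6) + (-3.4)·(-3.4) + (2.6)·(2.6)) / 4 = 31.2/4 = 7.8
  S[Y,Z] = ((0.6)·(-2.8) + (-2.4)·(3.2) + (2.6)·(1.2) + (-3.4)·(-2.8) + (2.6)·(1.2)) / 4 = 6.4/4 = 1.6
  S[Z,Z] = ((-2.8)·(-2.8) + (3.2)·(3.2) + (1.2)·(1.2) + (-2.8)·(-2.8) + (1.2)·(1.2)) / 4 = 28.8/4 = 7.2

S is symmetric (S[j,i] = S[i,j]). Assembling:

S = [[9.3, 3.05, 7.1],
 [3.05, 7.8, 1.6],
 [7.1, 1.6, 7.2]]


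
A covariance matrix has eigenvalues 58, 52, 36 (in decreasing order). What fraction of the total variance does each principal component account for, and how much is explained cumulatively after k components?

Step 1 — total variance = trace(Sigma) = Σ λ_i = 58 + 52 + 36 = 146.

Step 2 — fraction explained by component i = λ_i / Σ λ:
  PC1: 58/146 = 0.3973
  PC2: 52/146 = 0.3562
  PC3: 36/146 = 0.2466

Step 3 — cumulative fraction after k components = (λ_1 + ... + λ_k) / Σ λ:
  k = 1: 58/146 = 0.3973
  k = 2: (58 + 52)/146 = 110/146 = 0.7534
  k = 3: (58 + 52 + 36)/146 = 146/146 = 1

Summary (fraction, with percent):

explained: PC1 0.3973 (39.73%), PC2 0.3562 (35.62%), PC3 0.2466 (24.66%);  cumulative: 0.3973, 0.7534, 1


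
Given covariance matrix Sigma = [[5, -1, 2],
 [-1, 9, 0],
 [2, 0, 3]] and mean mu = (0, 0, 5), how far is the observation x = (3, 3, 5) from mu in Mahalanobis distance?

Step 1 — centre the observation: (x - mu) = (3, 3, 0).

Step 2 — invert Sigma (cofactor / det for 3×3, or solve directly):
  Sigma^{-1} = [[0.2812, 0.0312, -0.1875],
 [0.0312, 0.1146, -0.0208],
 [-0.1875, -0.0208, 0.4583]].

Step 3 — form the quadratic (x - mu)^T · Sigma^{-1} · (x - mu):
  Sigma^{-1} · (x - mu) = (0.9375, 0.4375, -0.625).
  (x - mu)^T · [Sigma^{-1} · (x - mu)] = (3)·(0.9375) + (3)·(0.4375) + (0)·(-0.625) = 4.125.

Step 4 — take square root: d = √(4.125) ≈ 2.031.

d(x, mu) = √(4.125) ≈ 2.031


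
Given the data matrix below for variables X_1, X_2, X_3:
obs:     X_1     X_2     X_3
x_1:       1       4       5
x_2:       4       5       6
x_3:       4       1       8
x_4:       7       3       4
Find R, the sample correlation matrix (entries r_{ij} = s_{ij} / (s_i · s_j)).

Step 1 — column means:
  mean(X_1) = (1 + 4 + 4 + 7) / 4 = 16/4 = 4
  mean(X_2) = (4 + 5 + 1 + 3) / 4 = 13/4 = 3.25
  mean(X_3) = (5 + 6 + 8 + 4) / 4 = 23/4 = 5.75

Step 2 — sample variances and covariances s[i,j] = (1/(n-1)) · Σ_k (x_{k,i} - mean_i) · (x_{k,j} - mean_j), with n-1 = 3:
  s[X_1,X_1] = ((-3)·(-3) + (0)·(0) + (0)·(0) + (3)·(3)) / 3 = 18/3 = 6
  s[X_1,X_2] = ((-3)·(0.75) + (0)·(1.75) + (0)·(-2.25) + (3)·(-0.25)) / 3 = -3/3 = -1
  s[X_1,X_3] = ((-3)·(-0.75) + (0)·(0.25) + (0)·(2.25) + (3)·(-1.75)) / 3 = -3/3 = -1
  s[X_2,X_2] = ((0.75)·(0.75) + (1.75)·(1.75) + (-2.25)·(-2.25) + (-0.25)·(-0.25)) / 3 = 8.75/3 = 2.9167
  s[X_2,X_3] = ((0.75)·(-0.75) + (1.75)·(0.25) + (-2.25)·(2.25) + (-0.25)·(-1.75)) / 3 = -4.75/3 = -1.5833
  s[X_3,X_3] = ((-0.75)·(-0.75) + (0.25)·(0.25) + (2.25)·(2.25) + (-1.75)·(-1.75)) / 3 = 8.75/3 = 2.9167
  Sample standard deviations s_i = √(s[i,i]):
  s(X_1) = √(6) = 2.4495
  s(X_2) = √(2.9167) = 1.7078
  s(X_3) = √(2.9167) = 1.7078

Step 3 — r_{ij} = s_{ij} / (s_i · s_j):
  r[X_1,X_1] = 1 (diagonal).
  r[X_1,X_2] = -1 / (2.4495 · 1.7078) = -1 / 4.1833 = -0.239
  r[X_1,X_3] = -1 / (2.4495 · 1.7078) = -1 / 4.1833 = -0.239
  r[X_2,X_2] = 1 (diagonal).
  r[X_2,X_3] = -1.5833 / (1.7078 · 1.7078) = -1.5833 / 2.9167 = -0.5429
  r[X_3,X_3] = 1 (diagonal).

R is symmetric with unit diagonal. Assembling:

R = [[1, -0.239, -0.239],
 [-0.239, 1, -0.5429],
 [-0.239, -0.5429, 1]]


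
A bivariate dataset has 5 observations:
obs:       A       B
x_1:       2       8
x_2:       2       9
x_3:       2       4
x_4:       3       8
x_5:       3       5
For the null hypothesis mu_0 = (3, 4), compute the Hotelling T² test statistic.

Step 1 — sample mean vector:
  mean(A) = (2 + 2 + 2 + 3 + 3) / 5 = 12/5 = 2.4
  mean(B) = (8 + 9 + 4 + 8 + 5) / 5 = 34/5 = 6.8
  x̄ = (2.4, 6.8),  deviation x̄ - mu_0 = (2.4, 6.8) - (3, 4) = (-0.6, 2.8).

Step 2 — sample covariance matrix, S[i,j] = (1/(n-1)) · Σ_k (x_{k,i} - mean_i) · (x_{k,j} - mean_j), divisor n-1 = 4:
  S[A,A] = ((-0.4)·(-0.4) + (-0.4)·(-0.4) + (-0.4)·(-0.4) + (0.6)·(0.6) + (0.6)·(0.6)) / 4 = 1.2/4 = 0.3
  S[A,B] = ((-0.4)·(1.2) + (-0.4)·(2.2) + (-0.4)·(-2.8) + (0.6)·(1.2) + (0.6)·(-1.8)) / 4 = -0.6/4 = -0.15
  S[B,B] = ((1.2)·(1.2) + (2.2)·(2.2) + (-2.8)·(-2.8) + (1.2)·(1.2) + (-1.8)·(-1.8)) / 4 = 18.8/4 = 4.7
  S = [[0.3, -0.15],
 [-0.15, 4.7]].

Step 3 — invert S. det(S) = 0.3·4.7 - (-0.15)² = 1.3875.
  S^{-1} = (1/det) · [[d, -b], [-b, a]] = [[3.3874, 0.1081],
 [0.1081, 0.2162]].

Step 4 — quadratic form (x̄ - mu_0)^T · S^{-1} · (x̄ - mu_0):
  S^{-1} · (x̄ - mu_0) = (-1.7297, 0.5405),
  (x̄ - mu_0)^T · [...] = (-0.6)·(-1.7297) + (2.8)·(0.5405) = 2.5514.

Step 5 — scale by n: T² = 5 · 2.5514 = 12.7568.

T² ≈ 12.7568


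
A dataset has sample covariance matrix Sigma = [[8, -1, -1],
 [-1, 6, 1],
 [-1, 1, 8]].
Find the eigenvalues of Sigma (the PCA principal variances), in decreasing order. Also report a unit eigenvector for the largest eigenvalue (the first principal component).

Step 1 — characteristic polynomial p(λ) = det(λI - Sigma) = λ³ - tr·λ² + c_1·λ - det, where tr = trace, c_1 = sum of the principal 2×2 minors, det = det(Sigma):
  tr = 8 + 6 + 8 = 22,
  c_1 = (8·6 - (-1)²) + (8·8 - (-1)²) + (6·8 - (1)²) = 47 + 63 + 47 = 157,
  det = 8·(6·8 - (1)²) - (-1)·((-1)·8 - (1)·(-1)) + (-1)·((-1)·(1) - 6·(-1)) = 8·(47) - (-1)·(-7) + (-1)·(5) = 364.
  So p(λ) = λ³ - 22λ² + 157λ - 364.
Step 2 — look for an integer root (rational root theorem: any rational root is an integer divisor of 364). Testing λ = 7:
  p(7) = 343 - 1078 + 1099 - 364 = 0  ✓
  Dividing out (λ - 7): p(λ) = (λ - 7)(λ² - 15λ + 52).
Step 3 — remaining eigenvalues from the quadratic λ² - 15λ + 52 = 0:
  Δ = 15² - 4·52 = 225 - 208 = 17,  λ = (15 ± √17)/2 = (15 ± 4.1231)/2 ≈ 9.5616 or 5.4384.
  Sorted: λ_1 = 9.5616,  λ_2 = 7,  λ_3 = 5.4384  (check: sum = 22 = tr ✓).

Step 4 — unit eigenvector for λ_1 ≈ 9.5616: v spans the null space of (Sigma - λ_1 I), whose rows are
  r_1 = (-1.5616, -1, -1),  r_2 = (-1, -3.5616, 1),  r_3 = (-1, 1, -1.5616).
  v is orthogonal to every row, so take v ∝ r_1 × r_2 = ((-1)·(1) - (-1)·(-3.5616), (-1)·(-1) - (-1.5616)·(1), (-1.5616)·(-3.5616) - (-1)·(-1)) ≈ (-4.5616, 2.5616, 4.5616).
  Rescale (multiply by -1 so the first nonzero entry is positive): u = (4.5616, -2.5616, -4.5616).
  ||u|| = √((4.5616)² + (-2.5616)² + (-4.5616)²) = √(48.1771) ≈ 6.941,  v_1 = u/||u|| ≈ (0.6572, -0.369, -0.6572) (||v_1|| = 1).

λ_1 = 9.5616,  λ_2 = 7,  λ_3 = 5.4384;  v_1 ≈ (0.6572, -0.369, -0.6572)


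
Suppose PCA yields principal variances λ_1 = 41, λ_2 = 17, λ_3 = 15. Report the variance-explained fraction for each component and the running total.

Step 1 — total variance = trace(Sigma) = Σ λ_i = 41 + 17 + 15 = 73.

Step 2 — fraction explained by component i = λ_i / Σ λ:
  PC1: 41/73 = 0.5616
  PC2: 17/73 = 0.2329
  PC3: 15/73 = 0.2055

Step 3 — cumulative fraction after k components = (λ_1 + ... + λ_k) / Σ λ:
  k = 1: 41/73 = 0.5616
  k = 2: (41 + 17)/73 = 58/73 = 0.7945
  k = 3: (41 + 17 + 15)/73 = 73/73 = 1

Summary (fraction, with percent):

explained: PC1 0.5616 (56.16%), PC2 0.2329 (23.29%), PC3 0.2055 (20.55%);  cumulative: 0.5616, 0.7945, 1


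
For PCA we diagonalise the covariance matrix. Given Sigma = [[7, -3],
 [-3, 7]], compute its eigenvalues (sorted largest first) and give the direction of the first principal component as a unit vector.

Step 1 — characteristic polynomial of 2×2 Sigma:
  det(Sigma - λI) = λ² - trace · λ + det = 0.
  trace = 7 + 7 = 14, det = 7·7 - (-3)² = 40.
Step 2 — discriminant:
  Δ = trace² - 4·det = 196 - 160 = 36.
Step 3 — eigenvalues:
  λ = (trace ± √Δ)/2 = (14 ± 6)/2,
  λ_1 = 10,  λ_2 = 4.

Step 4 — unit eigenvector for λ_1: solve (Sigma - λ_1 I)v = 0. First row:
  (7 - 10)·v_x + (-3)·v_y = 0, i.e. (-3)·v_x + (-3)·v_y = 0,
  so v ∝ (b, λ_1 - a) = (-3, 3); multiply by -1 so the first entry is positive: u = (3, -3).
  ||u|| = √((3)² + (-3)²) = √(18) ≈ 4.2426,
  v_1 = u/||u|| ≈ (0.7071, -0.7071) (||v_1|| = 1).

λ_1 = 10,  λ_2 = 4;  v_1 ≈ (0.7071, -0.7071)


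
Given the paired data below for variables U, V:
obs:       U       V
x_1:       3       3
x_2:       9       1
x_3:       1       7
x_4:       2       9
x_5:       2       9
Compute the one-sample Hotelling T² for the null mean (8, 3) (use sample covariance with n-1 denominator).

Step 1 — sample mean vector:
  mean(U) = (3 + 9 + 1 + 2 + 2) / 5 = 17/5 = 3.4
  mean(V) = (3 + 1 + 7 + 9 + 9) / 5 = 29/5 = 5.8
  x̄ = (3.4, 5.8),  deviation x̄ - mu_0 = (3.4, 5.8) - (8, 3) = (-4.6, 2.8).

Step 2 — sample covariance matrix, S[i,j] = (1/(n-1)) · Σ_k (x_{k,i} - mean_i) · (x_{k,j} - mean_j), divisor n-1 = 4:
  S[U,U] = ((-0.4)·(-0.4) + (5.6)·(5.6) + (-2.4)·(-2.4) + (-1.4)·(-1.4) + (-1.4)·(-1.4)) / 4 = 41.2/4 = 10.3
  S[U,V] = ((-0.4)·(-2.8) + (5.6)·(-4.8) + (-2.4)·(1.2) + (-1.4)·(3.2) + (-1.4)·(3.2)) / 4 = -37.6/4 = -9.4
  S[V,V] = ((-2.8)·(-2.8) + (-4.8)·(-4.8) + (1.2)·(1.2) + (3.2)·(3.2) + (3.2)·(3.2)) / 4 = 52.8/4 = 13.2
  S = [[10.3, -9.4],
 [-9.4, 13.2]].

Step 3 — invert S. det(S) = 10.3·13.2 - (-9.4)² = 47.6.
  S^{-1} = (1/det) · [[d, -b], [-b, a]] = [[0.2773, 0.1975],
 [0.1975, 0.2164]].

Step 4 — quadratic form (x̄ - mu_0)^T · S^{-1} · (x̄ - mu_0):
  S^{-1} · (x̄ - mu_0) = (-0.7227, -0.3025),
  (x̄ - mu_0)^T · [...] = (-4.6)·(-0.7227) + (2.8)·(-0.3025) = 2.4773.

Step 5 — scale by n: T² = 5 · 2.4773 = 12.3866.

T² ≈ 12.3866


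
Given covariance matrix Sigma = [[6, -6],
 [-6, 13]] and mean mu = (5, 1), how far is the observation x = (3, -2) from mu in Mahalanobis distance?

Step 1 — centre the observation: (x - mu) = (-2, -3).

Step 2 — invert Sigma. det(Sigma) = 6·13 - (-6)² = 42.
  Sigma^{-1} = (1/det) · [[d, -b], [-b, a]] = [[0.3095, 0.1429],
 [0.1429, 0.1429]].

Step 3 — form the quadratic (x - mu)^T · Sigma^{-1} · (x - mu):
  Sigma^{-1} · (x - mu) = (-1.0476, -0.7143).
  (x - mu)^T · [Sigma^{-1} · (x - mu)] = (-2)·(-1.0476) + (-3)·(-0.7143) = 4.2381.

Step 4 — take square root: d = √(4.2381) ≈ 2.0587.

d(x, mu) = √(4.2381) ≈ 2.0587


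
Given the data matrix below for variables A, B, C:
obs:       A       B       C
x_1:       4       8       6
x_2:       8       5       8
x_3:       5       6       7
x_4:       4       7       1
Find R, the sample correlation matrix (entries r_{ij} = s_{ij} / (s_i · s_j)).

Step 1 — column means:
  mean(A) = (4 + 8 + 5 + 4) / 4 = 21/4 = 5.25
  mean(B) = (8 + 5 + 6 + 7) / 4 = 26/4 = 6.5
  mean(C) = (6 + 8 + 7 + 1) / 4 = 22/4 = 5.5

Step 2 — sample variances and covariances s[i,j] = (1/(n-1)) · Σ_k (x_{k,i} - mean_i) · (x_{k,j} - mean_j), with n-1 = 3:
  s[A,A] = ((-1.25)·(-1.25) + (2.75)·(2.75) + (-0.25)·(-0.25) + (-1.25)·(-1.25)) / 3 = 10.75/3 = 3.5833
  s[A,B] = ((-1.25)·(1.5) + (2.75)·(-1.5) + (-0.25)·(-0.5) + (-1.25)·(0.5)) / 3 = -6.5/3 = -2.1667
  s[A,C] = ((-1.25)·(0.5) + (2.75)·(2.5) + (-0.25)·(1.5) + (-1.25)·(-4.5)) / 3 = 11.5/3 = 3.8333
  s[B,B] = ((1.5)·(1.5) + (-1.5)·(-1.5) + (-0.5)·(-0.5) + (0.5)·(0.5)) / 3 = 5/3 = 1.6667
  s[B,C] = ((1.5)·(0.5) + (-1.5)·(2.5) + (-0.5)·(1.5) + (0.5)·(-4.5)) / 3 = -6/3 = -2
  s[C,C] = ((0.5)·(0.5) + (2.5)·(2.5) + (1.5)·(1.5) + (-4.5)·(-4.5)) / 3 = 29/3 = 9.6667
  Sample standard deviations s_i = √(s[i,i]):
  s(A) = √(3.5833) = 1.893
  s(B) = √(1.6667) = 1.291
  s(C) = √(9.6667) = 3.1091

Step 3 — r_{ij} = s_{ij} / (s_i · s_j):
  r[A,A] = 1 (diagonal).
  r[A,B] = -2.1667 / (1.893 · 1.291) = -2.1667 / 2.4438 = -0.8866
  r[A,C] = 3.8333 / (1.893 · 3.1091) = 3.8333 / 5.8855 = 0.6513
  r[B,B] = 1 (diagonal).
  r[B,C] = -2 / (1.291 · 3.1091) = -2 / 4.0139 = -0.4983
  r[C,C] = 1 (diagonal).

R is symmetric with unit diagonal. Assembling:

R = [[1, -0.8866, 0.6513],
 [-0.8866, 1, -0.4983],
 [0.6513, -0.4983, 1]]


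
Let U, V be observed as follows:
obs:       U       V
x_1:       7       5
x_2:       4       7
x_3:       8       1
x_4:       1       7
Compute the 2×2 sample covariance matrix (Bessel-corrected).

Step 1 — column means:
  mean(U) = (7 + 4 + 8 + 1) / 4 = 20/4 = 5
  mean(V) = (5 + 7 + 1 + 7) / 4 = 20/4 = 5

Step 2 — sample covariance S[i,j] = (1/(n-1)) · Σ_k (x_{k,i} - mean_i) · (x_{k,j} - mean_j), with n-1 = 3.
  S[U,U] = ((2)·(2) + (-1)·(-1) + (3)·(3) + (-4)·(-4)) / 3 = 30/3 = 10
  S[U,V] = ((2)·(0) + (-1)·(2) + (3)·(-4) + (-4)·(2)) / 3 = -22/3 = -7.3333
  S[V,V] = ((0)·(0) + (2)·(2) + (-4)·(-4) + (2)·(2)) / 3 = 24/3 = 8

S is symmetric (S[j,i] = S[i,j]). Assembling:

S = [[10, -7.3333],
 [-7.3333, 8]]


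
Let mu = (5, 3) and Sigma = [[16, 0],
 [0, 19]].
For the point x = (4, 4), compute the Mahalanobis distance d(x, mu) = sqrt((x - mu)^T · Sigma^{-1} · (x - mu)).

Step 1 — centre the observation: (x - mu) = (-1, 1).

Step 2 — invert Sigma. det(Sigma) = 16·19 - (0)² = 304.
  Sigma^{-1} = (1/det) · [[d, -b], [-b, a]] = [[0.0625, 0],
 [0, 0.0526]].

Step 3 — form the quadratic (x - mu)^T · Sigma^{-1} · (x - mu):
  Sigma^{-1} · (x - mu) = (-0.0625, 0.0526).
  (x - mu)^T · [Sigma^{-1} · (x - mu)] = (-1)·(-0.0625) + (1)·(0.0526) = 0.1151.

Step 4 — take square root: d = √(0.1151) ≈ 0.3393.

d(x, mu) = √(0.1151) ≈ 0.3393


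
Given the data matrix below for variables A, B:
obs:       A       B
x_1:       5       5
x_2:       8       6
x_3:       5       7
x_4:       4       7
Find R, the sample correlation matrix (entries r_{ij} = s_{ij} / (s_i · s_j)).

Step 1 — column means:
  mean(A) = (5 + 8 + 5 + 4) / 4 = 22/4 = 5.5
  mean(B) = (5 + 6 + 7 + 7) / 4 = 25/4 = 6.25

Step 2 — sample variances and covariances s[i,j] = (1/(n-1)) · Σ_k (x_{k,i} - mean_i) · (x_{k,j} - mean_j), with n-1 = 3:
  s[A,A] = ((-0.5)·(-0.5) + (2.5)·(2.5) + (-0.5)·(-0.5) + (-1.5)·(-1.5)) / 3 = 9/3 = 3
  s[A,B] = ((-0.5)·(-1.25) + (2.5)·(-0.25) + (-0.5)·(0.75) + (-1.5)·(0.75)) / 3 = -1.5/3 = -0.5
  s[B,B] = ((-1.25)·(-1.25) + (-0.25)·(-0.25) + (0.75)·(0.75) + (0.75)·(0.75)) / 3 = 2.75/3 = 0.9167
  Sample standard deviations s_i = √(s[i,i]):
  s(A) = √(3) = 1.7321
  s(B) = √(0.9167) = 0.9574

Step 3 — r_{ij} = s_{ij} / (s_i · s_j):
  r[A,A] = 1 (diagonal).
  r[A,B] = -0.5 / (1.7321 · 0.9574) = -0.5 / 1.6583 = -0.3015
  r[B,B] = 1 (diagonal).

R is symmetric with unit diagonal. Assembling:

R = [[1, -0.3015],
 [-0.3015, 1]]


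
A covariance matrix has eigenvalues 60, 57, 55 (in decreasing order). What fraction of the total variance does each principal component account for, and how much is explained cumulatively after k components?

Step 1 — total variance = trace(Sigma) = Σ λ_i = 60 + 57 + 55 = 172.

Step 2 — fraction explained by component i = λ_i / Σ λ:
  PC1: 60/172 = 0.3488
  PC2: 57/172 = 0.3314
  PC3: 55/172 = 0.3198

Step 3 — cumulative fraction after k components = (λ_1 + ... + λ_k) / Σ λ:
  k = 1: 60/172 = 0.3488
  k = 2: (60 + 57)/172 = 117/172 = 0.6802
  k = 3: (60 + 57 + 55)/172 = 172/172 = 1

Summary (fraction, with percent):

explained: PC1 0.3488 (34.88%), PC2 0.3314 (33.14%), PC3 0.3198 (31.98%);  cumulative: 0.3488, 0.6802, 1


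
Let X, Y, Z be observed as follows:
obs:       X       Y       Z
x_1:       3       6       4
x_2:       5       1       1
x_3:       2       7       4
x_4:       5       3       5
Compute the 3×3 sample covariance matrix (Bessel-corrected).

Step 1 — column means:
  mean(X) = (3 + 5 + 2 + 5) / 4 = 15/4 = 3.75
  mean(Y) = (6 + 1 + 7 + 3) / 4 = 17/4 = 4.25
  mean(Z) = (4 + 1 + 4 + 5) / 4 = 14/4 = 3.5

Step 2 — sample covariance S[i,j] = (1/(n-1)) · Σ_k (x_{k,i} - mean_i) · (x_{k,j} - mean_j), with n-1 = 3.
  S[X,X] = ((-0.75)·(-0.75) + (1.25)·(1.25) + (-1.75)·(-1.75) + (1.25)·(1.25)) / 3 = 6.75/3 = 2.25
  S[X,Y] = ((-0.75)·(1.75) + (1.25)·(-3.25) + (-1.75)·(2.75) + (1.25)·(-1.25)) / 3 = -11.75/3 = -3.9167
  S[X,Z] = ((-0.75)·(0.5) + (1.25)·(-2.5) + (-1.75)·(0.5) + (1.25)·(1.5)) / 3 = -2.5/3 = -0.8333
  S[Y,Y] = ((1.75)·(1.75) + (-3.25)·(-3.25) + (2.75)·(2.75) + (-1.25)·(-1.25)) / 3 = 22.75/3 = 7.5833
  S[Y,Z] = ((1.75)·(0.5) + (-3.25)·(-2.5) + (2.75)·(0.5) + (-1.25)·(1.5)) / 3 = 8.5/3 = 2.8333
  S[Z,Z] = ((0.5)·(0.5) + (-2.5)·(-2.5) + (0.5)·(0.5) + (1.5)·(1.5)) / 3 = 9/3 = 3

S is symmetric (S[j,i] = S[i,j]). Assembling:

S = [[2.25, -3.9167, -0.8333],
 [-3.9167, 7.5833, 2.8333],
 [-0.8333, 2.8333, 3]]


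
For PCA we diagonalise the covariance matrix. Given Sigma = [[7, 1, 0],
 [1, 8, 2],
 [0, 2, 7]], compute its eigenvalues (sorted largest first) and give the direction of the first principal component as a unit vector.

Step 1 — characteristic polynomial p(λ) = det(λI - Sigma) = λ³ - tr·λ² + c_1·λ - det, where tr = trace, c_1 = sum of the principal 2×2 minors, det = det(Sigma):
  tr = 7 + 8 + 7 = 22,
  c_1 = (7·8 - (1)²) + (7·7 - (0)²) + (8·7 - (2)²) = 55 + 49 + 52 = 156,
  det = 7·(8·7 - (2)²) - (1)·((1)·7 - (2)·(0)) + (0)·((1)·(2) - 8·(0)) = 7·(52) - (1)·(7) + (0)·(2) = 357.
  So p(λ) = λ³ - 22λ² + 156λ - 357.
Step 2 — look for an integer root (rational root theorem: any rational root is an integer divisor of 357). Testing λ = 7:
  p(7) = 343 - 1078 + 1092 - 357 = 0  ✓
  Dividing out (λ - 7): p(λ) = (λ - 7)(λ² - 15λ + 51).
Step 3 — remaining eigenvalues from the quadratic λ² - 15λ + 51 = 0:
  Δ = 15² - 4·51 = 225 - 204 = 21,  λ = (15 ± √21)/2 = (15 ± 4.5826)/2 ≈ 9.7913 or 5.2087.
  Sorted: λ_1 = 9.7913,  λ_2 = 7,  λ_3 = 5.2087  (check: sum = 22 = tr ✓).

Step 4 — unit eigenvector for λ_1 ≈ 9.7913: v spans the null space of (Sigma - λ_1 I), whose rows are
  r_1 = (-2.7913, 1, 0),  r_2 = (1, -1.7913, 2),  r_3 = (0, 2, -2.7913).
  v is orthogonal to every row, so take v ∝ r_1 × r_2 = ((1)·(2) - (0)·(-1.7913), (0)·(1) - (-2.7913)·(2), (-2.7913)·(-1.7913) - (1)·(1)) ≈ (2, 5.5826, 4).
  Let u = (2, 5.5826, 4).
  ||u|| = √((2)² + (5.5826)² + (4)²) = √(51.1652) ≈ 7.153,  v_1 = u/||u|| ≈ (0.2796, 0.7805, 0.5592) (||v_1|| = 1).

λ_1 = 9.7913,  λ_2 = 7,  λ_3 = 5.2087;  v_1 ≈ (0.2796, 0.7805, 0.5592)
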